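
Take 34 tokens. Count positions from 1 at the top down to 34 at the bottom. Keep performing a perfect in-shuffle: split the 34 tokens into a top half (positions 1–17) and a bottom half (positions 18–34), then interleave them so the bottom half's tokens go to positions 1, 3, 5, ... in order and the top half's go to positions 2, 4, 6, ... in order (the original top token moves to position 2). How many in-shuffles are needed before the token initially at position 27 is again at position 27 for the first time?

12

Follow position 27 under repeated in-shuffles:
27 → 19 → 3 → 6 → 12 → 24 → 13 → 26 → 17 → 34 → 33 → 31 → 27
It first returns after 12 in-shuffles.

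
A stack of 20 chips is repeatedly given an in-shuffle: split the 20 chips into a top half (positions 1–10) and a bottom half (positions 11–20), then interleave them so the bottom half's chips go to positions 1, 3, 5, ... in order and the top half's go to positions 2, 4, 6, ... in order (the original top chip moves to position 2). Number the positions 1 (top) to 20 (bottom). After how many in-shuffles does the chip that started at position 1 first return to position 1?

Follow position 1 under repeated in-shuffles:
1 → 2 → 4 → 8 → 16 → 11 → 1
It first returns after 6 in-shuffles.

6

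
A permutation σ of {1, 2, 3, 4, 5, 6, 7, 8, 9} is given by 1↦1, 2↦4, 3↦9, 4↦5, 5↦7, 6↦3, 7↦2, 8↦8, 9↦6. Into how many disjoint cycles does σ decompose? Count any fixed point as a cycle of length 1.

4

Cycle decomposition: (1) (2 4 5 7) (3 9 6) (8).
4 cycles.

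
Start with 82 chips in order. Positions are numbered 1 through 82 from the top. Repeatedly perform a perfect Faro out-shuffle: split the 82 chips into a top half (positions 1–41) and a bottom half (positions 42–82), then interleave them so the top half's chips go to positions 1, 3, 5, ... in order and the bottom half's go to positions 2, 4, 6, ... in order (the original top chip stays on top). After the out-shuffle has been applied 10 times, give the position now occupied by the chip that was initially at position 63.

66

Track the chip's position through each out-shuffle:
63 → 44 → 6 → 11 → 21 → 41 → 81 → 80 → 78 → 74 → 66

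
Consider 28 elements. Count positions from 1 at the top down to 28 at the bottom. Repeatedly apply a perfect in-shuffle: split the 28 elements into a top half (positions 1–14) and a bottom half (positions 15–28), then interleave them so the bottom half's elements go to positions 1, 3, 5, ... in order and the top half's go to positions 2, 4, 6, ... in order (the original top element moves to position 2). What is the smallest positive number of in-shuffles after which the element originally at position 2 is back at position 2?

Follow position 2 under repeated in-shuffles:
2 → 4 → 8 → 16 → 3 → 6 → 12 → 24 → ... → 2 (length 28)
It first returns after 28 in-shuffles.

28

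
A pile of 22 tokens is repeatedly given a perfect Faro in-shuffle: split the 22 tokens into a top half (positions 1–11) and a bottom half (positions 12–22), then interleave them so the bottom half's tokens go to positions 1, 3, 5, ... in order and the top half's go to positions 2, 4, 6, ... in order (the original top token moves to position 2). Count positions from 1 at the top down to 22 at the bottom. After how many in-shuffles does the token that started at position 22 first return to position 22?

Follow position 22 under repeated in-shuffles:
22 → 21 → 19 → 15 → 7 → 14 → 5 → 10 → 20 → 17 → 11 → 22
It first returns after 11 in-shuffles.

11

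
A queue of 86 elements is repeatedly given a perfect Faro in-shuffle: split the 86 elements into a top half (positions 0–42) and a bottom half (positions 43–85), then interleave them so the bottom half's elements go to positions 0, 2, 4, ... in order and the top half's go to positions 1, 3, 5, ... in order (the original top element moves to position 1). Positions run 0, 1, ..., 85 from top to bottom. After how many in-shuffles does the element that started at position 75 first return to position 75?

Follow position 75 under repeated in-shuffles:
75 → 64 → 42 → 85 → 84 → 82 → 78 → 70 → ... → 75 (length 28)
It first returns after 28 in-shuffles.

28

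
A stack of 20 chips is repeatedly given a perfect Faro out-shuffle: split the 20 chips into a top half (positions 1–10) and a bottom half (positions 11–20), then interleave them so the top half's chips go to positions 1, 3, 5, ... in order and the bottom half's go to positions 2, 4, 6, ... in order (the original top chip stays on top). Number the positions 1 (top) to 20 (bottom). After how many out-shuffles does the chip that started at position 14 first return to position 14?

18

Follow position 14 under repeated out-shuffles:
14 → 8 → 15 → 10 → 19 → 18 → 16 → 12 → 4 → 7 → 13 → 6 → 11 → 2 → 3 → 5 → 9 → 17 → 14
It first returns after 18 out-shuffles.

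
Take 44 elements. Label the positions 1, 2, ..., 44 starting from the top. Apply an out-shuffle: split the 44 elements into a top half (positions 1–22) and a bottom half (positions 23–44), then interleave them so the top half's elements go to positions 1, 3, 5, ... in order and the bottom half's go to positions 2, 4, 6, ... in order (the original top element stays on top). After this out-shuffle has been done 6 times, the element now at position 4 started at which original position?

Work backwards from position 4, undoing one out-shuffle at a time:
4 ← 24 ← 34 ← 39 ← 20 ← 32 ← 38
So the element now at position 4 started at position 38.

38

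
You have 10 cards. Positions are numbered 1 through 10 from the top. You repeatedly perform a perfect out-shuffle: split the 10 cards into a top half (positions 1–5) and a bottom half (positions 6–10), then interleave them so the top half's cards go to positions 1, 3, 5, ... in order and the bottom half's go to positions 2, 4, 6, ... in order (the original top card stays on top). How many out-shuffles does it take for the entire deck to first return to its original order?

The out-shuffle permutes the 10 positions with cycle lengths [1, 1, 2, 6].
Every card is home exactly when every cycle has completed a whole number of laps, i.e. after lcm(1, 2, 6) = 6 out-shuffles.

6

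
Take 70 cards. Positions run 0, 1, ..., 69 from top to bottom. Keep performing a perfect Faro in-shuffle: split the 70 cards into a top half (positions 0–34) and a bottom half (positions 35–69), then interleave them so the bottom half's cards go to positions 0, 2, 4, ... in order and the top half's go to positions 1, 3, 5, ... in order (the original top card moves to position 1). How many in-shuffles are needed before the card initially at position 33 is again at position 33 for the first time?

35

Follow position 33 under repeated in-shuffles:
33 → 67 → 64 → 58 → 46 → 22 → 45 → 20 → ... → 33 (length 35)
It first returns after 35 in-shuffles.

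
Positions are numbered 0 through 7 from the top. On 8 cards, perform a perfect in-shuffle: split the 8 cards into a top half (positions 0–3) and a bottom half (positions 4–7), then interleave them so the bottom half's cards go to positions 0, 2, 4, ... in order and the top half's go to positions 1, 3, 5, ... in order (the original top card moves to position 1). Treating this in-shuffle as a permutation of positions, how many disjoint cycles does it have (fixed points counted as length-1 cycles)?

2

Trace each unvisited position around until it returns:
(0 1 3 7 6 4) (2 5)
2 cycles in total.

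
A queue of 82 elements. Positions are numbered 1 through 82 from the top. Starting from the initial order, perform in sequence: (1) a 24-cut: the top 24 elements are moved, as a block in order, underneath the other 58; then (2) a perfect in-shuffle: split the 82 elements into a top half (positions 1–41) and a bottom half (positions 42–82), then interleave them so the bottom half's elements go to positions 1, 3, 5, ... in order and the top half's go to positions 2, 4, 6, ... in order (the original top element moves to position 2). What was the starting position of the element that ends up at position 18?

33

Undo the operations in reverse order, starting from position 18:
  undo op 2 (in-shuffle, from top half): 18 ← 9
  undo op 1 (cut 24): 9 ← 33
So the element at position 18 came from original position 33.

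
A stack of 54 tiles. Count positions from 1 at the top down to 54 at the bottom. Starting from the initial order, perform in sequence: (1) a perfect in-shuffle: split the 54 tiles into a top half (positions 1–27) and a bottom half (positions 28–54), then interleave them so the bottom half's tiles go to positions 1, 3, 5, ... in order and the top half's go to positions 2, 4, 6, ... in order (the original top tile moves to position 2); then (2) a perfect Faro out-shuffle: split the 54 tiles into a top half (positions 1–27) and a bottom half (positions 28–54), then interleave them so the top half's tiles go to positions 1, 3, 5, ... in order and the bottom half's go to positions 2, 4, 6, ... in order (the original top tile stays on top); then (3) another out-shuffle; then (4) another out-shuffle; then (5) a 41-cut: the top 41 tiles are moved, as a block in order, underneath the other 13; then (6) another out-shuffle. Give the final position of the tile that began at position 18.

Track the tile from position 18 forward through each operation:
  after op 1 (in-shuffle): 18 → 36
  after op 2 (out-shuffle): 36 → 18
  after op 3 (out-shuffle): 18 → 35
  after op 4 (out-shuffle): 35 → 16
  after op 5 (cut 41): 16 → 29
  after op 6 (out-shuffle): 29 → 4

4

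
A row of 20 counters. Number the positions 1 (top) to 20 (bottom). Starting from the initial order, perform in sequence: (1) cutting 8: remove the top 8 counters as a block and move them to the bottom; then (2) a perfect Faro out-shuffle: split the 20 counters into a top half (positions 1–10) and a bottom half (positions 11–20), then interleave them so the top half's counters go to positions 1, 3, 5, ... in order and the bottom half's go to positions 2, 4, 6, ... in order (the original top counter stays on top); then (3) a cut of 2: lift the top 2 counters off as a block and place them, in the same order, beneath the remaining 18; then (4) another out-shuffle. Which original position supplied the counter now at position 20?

19

Undo the operations in reverse order, starting from position 20:
  undo op 4 (out-shuffle, from bottom half): 20 ← 20
  undo op 3 (cut 2): 20 ← 2
  undo op 2 (out-shuffle, from bottom half): 2 ← 11
  undo op 1 (cut 8): 11 ← 19
So the counter at position 20 came from original position 19.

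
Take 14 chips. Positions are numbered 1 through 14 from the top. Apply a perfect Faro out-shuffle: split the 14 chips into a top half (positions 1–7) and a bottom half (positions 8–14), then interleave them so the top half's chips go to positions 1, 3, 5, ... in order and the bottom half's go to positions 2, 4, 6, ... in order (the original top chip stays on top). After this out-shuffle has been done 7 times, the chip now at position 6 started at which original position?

5

Work backwards from position 6, undoing one out-shuffle at a time:
6 ← 10 ← 12 ← 13 ← 7 ← 4 ← 9 ← 5
So the chip now at position 6 started at position 5.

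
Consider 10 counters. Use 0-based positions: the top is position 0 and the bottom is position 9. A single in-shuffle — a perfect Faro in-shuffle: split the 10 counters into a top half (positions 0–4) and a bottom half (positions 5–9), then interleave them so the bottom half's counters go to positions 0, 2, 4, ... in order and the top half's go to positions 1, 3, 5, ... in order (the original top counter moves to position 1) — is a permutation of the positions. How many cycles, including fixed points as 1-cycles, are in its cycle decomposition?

Trace each unvisited position around until it returns:
(0 1 3 7 4 9 8 6 2 5)
1 cycle in total.

1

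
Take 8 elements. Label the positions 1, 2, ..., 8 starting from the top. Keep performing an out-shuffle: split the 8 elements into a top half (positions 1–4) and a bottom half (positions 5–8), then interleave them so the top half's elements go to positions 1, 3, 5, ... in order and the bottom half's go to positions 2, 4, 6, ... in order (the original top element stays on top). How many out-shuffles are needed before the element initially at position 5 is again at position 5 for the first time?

Follow position 5 under repeated out-shuffles:
5 → 2 → 3 → 5
It first returns after 3 out-shuffles.

3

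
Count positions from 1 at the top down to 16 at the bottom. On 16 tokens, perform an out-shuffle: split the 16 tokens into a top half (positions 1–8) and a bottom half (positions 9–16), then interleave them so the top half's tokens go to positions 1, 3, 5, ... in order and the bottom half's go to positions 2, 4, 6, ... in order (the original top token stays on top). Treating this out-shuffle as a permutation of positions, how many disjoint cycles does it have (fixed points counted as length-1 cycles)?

6

Trace each unvisited position around until it returns:
(1) (2 3 5 9) (4 7 13 10) (6 11) (8 15 14 12) (16)
6 cycles in total.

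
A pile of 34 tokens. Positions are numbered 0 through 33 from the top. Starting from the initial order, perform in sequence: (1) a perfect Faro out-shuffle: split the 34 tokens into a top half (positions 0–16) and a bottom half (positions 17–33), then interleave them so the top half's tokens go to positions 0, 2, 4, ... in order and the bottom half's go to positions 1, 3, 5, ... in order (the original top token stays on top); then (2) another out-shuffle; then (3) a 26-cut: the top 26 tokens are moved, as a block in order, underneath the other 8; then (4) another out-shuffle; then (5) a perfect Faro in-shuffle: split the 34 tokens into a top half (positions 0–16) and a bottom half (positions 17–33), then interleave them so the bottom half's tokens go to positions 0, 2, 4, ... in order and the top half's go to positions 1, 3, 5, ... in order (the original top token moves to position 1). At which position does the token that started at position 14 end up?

24

Track the token from position 14 forward through each operation:
  after op 1 (out-shuffle): 14 → 28
  after op 2 (out-shuffle): 28 → 23
  after op 3 (cut 26): 23 → 31
  after op 4 (out-shuffle): 31 → 29
  after op 5 (in-shuffle): 29 → 24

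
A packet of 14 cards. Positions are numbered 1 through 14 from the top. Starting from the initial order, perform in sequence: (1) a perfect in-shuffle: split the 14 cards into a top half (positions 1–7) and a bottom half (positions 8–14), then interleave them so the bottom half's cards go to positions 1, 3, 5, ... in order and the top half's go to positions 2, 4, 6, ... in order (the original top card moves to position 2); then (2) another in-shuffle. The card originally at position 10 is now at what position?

Track the card from position 10 forward through each operation:
  after op 1 (in-shuffle): 10 → 5
  after op 2 (in-shuffle): 5 → 10

10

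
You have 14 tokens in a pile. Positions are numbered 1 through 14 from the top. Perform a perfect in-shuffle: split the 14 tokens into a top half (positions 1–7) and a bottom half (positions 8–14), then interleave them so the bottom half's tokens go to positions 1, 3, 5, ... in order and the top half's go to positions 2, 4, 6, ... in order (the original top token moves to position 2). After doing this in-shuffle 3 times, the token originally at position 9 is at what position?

12

Track the token's position through each in-shuffle:
9 → 3 → 6 → 12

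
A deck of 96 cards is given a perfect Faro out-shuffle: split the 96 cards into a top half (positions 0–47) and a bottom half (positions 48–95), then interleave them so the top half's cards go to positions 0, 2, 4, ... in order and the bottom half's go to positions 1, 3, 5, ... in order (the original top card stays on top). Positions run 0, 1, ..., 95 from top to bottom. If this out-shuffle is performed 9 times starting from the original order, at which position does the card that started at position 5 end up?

Track the card's position through each out-shuffle:
5 → 10 → 20 → 40 → 80 → 65 → 35 → 70 → 45 → 90

90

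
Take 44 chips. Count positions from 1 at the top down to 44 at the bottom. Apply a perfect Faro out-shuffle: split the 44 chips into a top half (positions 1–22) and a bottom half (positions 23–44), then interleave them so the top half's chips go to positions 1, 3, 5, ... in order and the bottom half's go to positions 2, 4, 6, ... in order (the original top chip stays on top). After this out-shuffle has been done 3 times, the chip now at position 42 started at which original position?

Work backwards from position 42, undoing one out-shuffle at a time:
42 ← 43 ← 22 ← 33
So the chip now at position 42 started at position 33.

33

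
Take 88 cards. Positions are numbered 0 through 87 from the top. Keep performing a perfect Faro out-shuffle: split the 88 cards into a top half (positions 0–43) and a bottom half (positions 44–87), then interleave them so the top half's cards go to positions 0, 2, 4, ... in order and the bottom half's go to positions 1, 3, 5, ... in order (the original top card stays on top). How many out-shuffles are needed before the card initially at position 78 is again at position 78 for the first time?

Follow position 78 under repeated out-shuffles:
78 → 69 → 51 → 15 → 30 → 60 → 33 → 66 → ... → 78 (length 28)
It first returns after 28 out-shuffles.

28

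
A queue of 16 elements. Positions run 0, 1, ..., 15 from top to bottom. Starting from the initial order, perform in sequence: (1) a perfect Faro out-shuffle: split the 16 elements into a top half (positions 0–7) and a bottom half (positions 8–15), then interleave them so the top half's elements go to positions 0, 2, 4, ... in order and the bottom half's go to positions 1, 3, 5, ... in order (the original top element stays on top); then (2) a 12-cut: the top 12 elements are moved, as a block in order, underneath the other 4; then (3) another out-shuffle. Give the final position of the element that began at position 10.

3

Track the element from position 10 forward through each operation:
  after op 1 (out-shuffle): 10 → 5
  after op 2 (cut 12): 5 → 9
  after op 3 (out-shuffle): 9 → 3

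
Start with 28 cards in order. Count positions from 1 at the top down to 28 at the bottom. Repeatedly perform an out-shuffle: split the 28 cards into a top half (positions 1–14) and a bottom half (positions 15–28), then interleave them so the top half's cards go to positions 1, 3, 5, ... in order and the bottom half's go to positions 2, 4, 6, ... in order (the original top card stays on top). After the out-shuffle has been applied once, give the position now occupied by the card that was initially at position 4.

7

Track the card's position through each out-shuffle:
4 → 7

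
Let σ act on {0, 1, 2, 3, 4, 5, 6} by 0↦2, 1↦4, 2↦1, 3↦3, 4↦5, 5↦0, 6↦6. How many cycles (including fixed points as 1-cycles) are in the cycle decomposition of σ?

3

Cycle decomposition: (0 2 1 4 5) (3) (6).
3 cycles.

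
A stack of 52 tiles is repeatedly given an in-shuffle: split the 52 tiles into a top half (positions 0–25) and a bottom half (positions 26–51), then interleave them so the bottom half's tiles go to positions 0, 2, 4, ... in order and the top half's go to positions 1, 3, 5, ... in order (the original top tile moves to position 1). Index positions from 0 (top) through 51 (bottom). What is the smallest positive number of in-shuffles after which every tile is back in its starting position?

52

The in-shuffle permutes the 52 positions with cycle lengths [52].
Every tile is home exactly when every cycle has completed a whole number of laps, i.e. after lcm(52) = 52 in-shuffles.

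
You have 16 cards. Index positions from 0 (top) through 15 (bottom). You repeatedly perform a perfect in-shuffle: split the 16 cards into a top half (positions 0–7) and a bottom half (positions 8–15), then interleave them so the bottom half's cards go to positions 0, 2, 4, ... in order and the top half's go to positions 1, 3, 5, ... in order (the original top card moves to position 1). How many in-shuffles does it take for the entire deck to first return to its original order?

8

The in-shuffle permutes the 16 positions with cycle lengths [8, 8].
Every card is home exactly when every cycle has completed a whole number of laps, i.e. after lcm(8) = 8 in-shuffles.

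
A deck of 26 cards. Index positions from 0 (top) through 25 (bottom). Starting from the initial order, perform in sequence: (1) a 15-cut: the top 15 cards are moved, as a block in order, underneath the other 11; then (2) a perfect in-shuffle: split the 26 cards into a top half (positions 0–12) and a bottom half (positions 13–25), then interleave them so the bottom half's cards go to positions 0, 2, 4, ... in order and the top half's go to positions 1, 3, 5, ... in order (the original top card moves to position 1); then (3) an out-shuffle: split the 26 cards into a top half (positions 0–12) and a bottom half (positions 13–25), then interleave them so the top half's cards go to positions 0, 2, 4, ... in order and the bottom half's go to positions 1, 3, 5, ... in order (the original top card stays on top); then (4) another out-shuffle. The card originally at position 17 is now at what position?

20

Track the card from position 17 forward through each operation:
  after op 1 (cut 15): 17 → 2
  after op 2 (in-shuffle): 2 → 5
  after op 3 (out-shuffle): 5 → 10
  after op 4 (out-shuffle): 10 → 20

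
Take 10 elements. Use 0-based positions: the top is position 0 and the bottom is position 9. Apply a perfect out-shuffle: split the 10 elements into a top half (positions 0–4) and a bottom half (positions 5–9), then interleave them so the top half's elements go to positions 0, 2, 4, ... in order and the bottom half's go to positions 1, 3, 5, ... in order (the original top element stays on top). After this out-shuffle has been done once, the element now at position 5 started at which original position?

7

Work backwards from position 5, undoing one out-shuffle at a time:
5 ← 7
So the element now at position 5 started at position 7.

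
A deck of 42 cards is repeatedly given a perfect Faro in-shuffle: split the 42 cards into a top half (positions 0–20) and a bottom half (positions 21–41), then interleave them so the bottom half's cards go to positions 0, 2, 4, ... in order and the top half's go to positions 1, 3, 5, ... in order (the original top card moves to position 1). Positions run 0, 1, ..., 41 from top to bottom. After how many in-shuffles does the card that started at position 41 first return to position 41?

Follow position 41 under repeated in-shuffles:
41 → 40 → 38 → 34 → 26 → 10 → 21 → 0 → 1 → 3 → 7 → 15 → 31 → 20 → 41
It first returns after 14 in-shuffles.

14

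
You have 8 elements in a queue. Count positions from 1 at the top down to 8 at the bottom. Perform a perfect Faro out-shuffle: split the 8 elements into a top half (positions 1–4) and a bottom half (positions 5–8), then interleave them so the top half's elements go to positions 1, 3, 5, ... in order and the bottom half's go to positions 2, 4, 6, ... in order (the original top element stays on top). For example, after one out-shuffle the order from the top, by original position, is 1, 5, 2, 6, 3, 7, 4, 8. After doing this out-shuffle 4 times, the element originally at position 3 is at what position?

Track the element's position through each out-shuffle:
3 → 5 → 2 → 3 → 5

5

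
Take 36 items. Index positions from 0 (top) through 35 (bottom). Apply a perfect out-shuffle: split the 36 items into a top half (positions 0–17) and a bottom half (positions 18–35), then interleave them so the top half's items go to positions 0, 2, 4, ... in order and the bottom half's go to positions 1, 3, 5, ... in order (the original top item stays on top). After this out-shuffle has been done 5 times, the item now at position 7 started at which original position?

21

Work backwards from position 7, undoing one out-shuffle at a time:
7 ← 21 ← 28 ← 14 ← 7 ← 21
So the item now at position 7 started at position 21.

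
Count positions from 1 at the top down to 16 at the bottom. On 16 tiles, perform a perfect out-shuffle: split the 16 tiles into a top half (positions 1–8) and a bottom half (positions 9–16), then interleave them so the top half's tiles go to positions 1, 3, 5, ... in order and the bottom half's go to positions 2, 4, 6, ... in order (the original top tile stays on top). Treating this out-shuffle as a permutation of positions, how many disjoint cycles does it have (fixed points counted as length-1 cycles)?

Trace each unvisited position around until it returns:
(1) (2 3 5 9) (4 7 13 10) (6 11) (8 15 14 12) (16)
6 cycles in total.

6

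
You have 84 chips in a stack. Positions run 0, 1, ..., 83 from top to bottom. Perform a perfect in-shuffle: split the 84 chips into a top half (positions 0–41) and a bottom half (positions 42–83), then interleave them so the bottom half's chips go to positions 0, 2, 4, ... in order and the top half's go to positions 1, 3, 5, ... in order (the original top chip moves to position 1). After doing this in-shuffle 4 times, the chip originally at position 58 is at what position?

Track the chip's position through each in-shuffle:
58 → 32 → 65 → 46 → 8

8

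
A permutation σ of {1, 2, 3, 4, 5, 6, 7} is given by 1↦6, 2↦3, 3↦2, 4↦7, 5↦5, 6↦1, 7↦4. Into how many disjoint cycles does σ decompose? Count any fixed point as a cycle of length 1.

4

Cycle decomposition: (1 6) (2 3) (4 7) (5).
4 cycles.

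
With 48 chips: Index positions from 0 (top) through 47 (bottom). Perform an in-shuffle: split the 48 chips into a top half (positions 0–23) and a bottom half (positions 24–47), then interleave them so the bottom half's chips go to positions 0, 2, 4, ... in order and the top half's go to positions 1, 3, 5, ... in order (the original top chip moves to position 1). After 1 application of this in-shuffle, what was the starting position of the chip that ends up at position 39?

19

Work backwards from position 39, undoing one in-shuffle at a time:
39 ← 19
So the chip now at position 39 started at position 19.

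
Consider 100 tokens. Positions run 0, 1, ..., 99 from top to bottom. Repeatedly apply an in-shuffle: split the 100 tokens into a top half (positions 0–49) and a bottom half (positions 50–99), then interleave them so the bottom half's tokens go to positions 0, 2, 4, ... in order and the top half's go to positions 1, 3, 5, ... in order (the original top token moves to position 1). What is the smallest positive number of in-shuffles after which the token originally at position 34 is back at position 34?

100

Follow position 34 under repeated in-shuffles:
34 → 69 → 38 → 77 → 54 → 8 → 17 → 35 → ... → 34 (length 100)
It first returns after 100 in-shuffles.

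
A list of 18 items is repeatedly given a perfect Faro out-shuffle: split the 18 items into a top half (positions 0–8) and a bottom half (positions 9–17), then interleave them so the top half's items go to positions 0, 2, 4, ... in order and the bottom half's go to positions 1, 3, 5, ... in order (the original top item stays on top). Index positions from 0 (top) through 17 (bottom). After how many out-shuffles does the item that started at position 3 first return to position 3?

Follow position 3 under repeated out-shuffles:
3 → 6 → 12 → 7 → 14 → 11 → 5 → 10 → 3
It first returns after 8 out-shuffles.

8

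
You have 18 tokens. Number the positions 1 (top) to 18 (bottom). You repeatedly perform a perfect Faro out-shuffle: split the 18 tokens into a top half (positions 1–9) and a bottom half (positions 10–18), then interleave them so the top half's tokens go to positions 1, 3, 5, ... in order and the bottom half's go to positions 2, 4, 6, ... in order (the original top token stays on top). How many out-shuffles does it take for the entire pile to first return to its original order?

The out-shuffle permutes the 18 positions with cycle lengths [1, 1, 8, 8].
Every token is home exactly when every cycle has completed a whole number of laps, i.e. after lcm(1, 8) = 8 out-shuffles.

8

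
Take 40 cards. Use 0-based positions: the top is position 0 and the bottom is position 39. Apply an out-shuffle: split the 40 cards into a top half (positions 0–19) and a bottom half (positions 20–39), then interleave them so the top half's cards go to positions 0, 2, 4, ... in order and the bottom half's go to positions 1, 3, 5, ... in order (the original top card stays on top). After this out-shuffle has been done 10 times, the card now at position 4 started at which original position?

Work backwards from position 4, undoing one out-shuffle at a time:
4 ← 2 ← 1 ← 20 ← 10 ← 5 ← 22 ← 11 ← 25 ← 32 ← 16
So the card now at position 4 started at position 16.

16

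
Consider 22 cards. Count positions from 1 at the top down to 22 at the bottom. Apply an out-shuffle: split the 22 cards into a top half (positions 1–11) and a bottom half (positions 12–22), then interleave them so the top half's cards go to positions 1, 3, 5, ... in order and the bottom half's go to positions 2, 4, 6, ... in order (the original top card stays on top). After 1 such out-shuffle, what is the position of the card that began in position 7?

13

Track the card's position through each out-shuffle:
7 → 13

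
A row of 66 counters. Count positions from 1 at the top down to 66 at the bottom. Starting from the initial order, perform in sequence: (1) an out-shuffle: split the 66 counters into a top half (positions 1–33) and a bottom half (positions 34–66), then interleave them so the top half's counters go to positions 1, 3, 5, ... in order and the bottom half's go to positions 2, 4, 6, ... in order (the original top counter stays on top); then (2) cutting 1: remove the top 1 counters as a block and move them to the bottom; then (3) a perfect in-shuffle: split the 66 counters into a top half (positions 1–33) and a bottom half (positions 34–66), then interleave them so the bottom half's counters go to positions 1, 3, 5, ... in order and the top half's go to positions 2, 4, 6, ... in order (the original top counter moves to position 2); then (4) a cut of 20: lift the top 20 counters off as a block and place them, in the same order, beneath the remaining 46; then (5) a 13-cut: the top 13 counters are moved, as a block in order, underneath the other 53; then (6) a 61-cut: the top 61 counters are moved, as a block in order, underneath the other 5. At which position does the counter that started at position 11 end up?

Track the counter from position 11 forward through each operation:
  after op 1 (out-shuffle): 11 → 21
  after op 2 (cut 1): 21 → 20
  after op 3 (in-shuffle): 20 → 40
  after op 4 (cut 20): 40 → 20
  after op 5 (cut 13): 20 → 7
  after op 6 (cut 61): 7 → 12

12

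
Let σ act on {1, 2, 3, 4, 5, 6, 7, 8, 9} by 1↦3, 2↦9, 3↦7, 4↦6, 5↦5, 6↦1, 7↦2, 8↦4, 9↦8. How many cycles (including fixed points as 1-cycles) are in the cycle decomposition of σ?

2

Cycle decomposition: (1 3 7 2 9 8 4 6) (5).
2 cycles.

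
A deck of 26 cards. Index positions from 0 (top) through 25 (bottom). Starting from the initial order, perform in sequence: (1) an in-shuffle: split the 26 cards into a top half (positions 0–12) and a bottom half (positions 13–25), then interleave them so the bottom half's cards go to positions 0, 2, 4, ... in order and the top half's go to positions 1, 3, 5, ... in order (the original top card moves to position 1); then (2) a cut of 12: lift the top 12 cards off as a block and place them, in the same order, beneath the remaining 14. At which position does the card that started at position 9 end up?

Track the card from position 9 forward through each operation:
  after op 1 (in-shuffle): 9 → 19
  after op 2 (cut 12): 19 → 7

7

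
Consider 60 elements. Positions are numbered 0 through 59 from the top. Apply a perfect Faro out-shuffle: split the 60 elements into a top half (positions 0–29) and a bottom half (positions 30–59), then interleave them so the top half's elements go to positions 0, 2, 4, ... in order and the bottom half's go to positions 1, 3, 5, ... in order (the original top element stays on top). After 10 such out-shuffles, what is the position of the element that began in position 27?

Track the element's position through each out-shuffle:
27 → 54 → 49 → 39 → 19 → 38 → 17 → 34 → 9 → 18 → 36

36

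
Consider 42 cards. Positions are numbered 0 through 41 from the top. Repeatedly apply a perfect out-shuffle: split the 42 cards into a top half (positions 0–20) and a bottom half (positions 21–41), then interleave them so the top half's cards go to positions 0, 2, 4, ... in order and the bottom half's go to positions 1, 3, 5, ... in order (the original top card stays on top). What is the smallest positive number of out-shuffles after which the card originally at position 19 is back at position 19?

Follow position 19 under repeated out-shuffles:
19 → 38 → 35 → 29 → 17 → 34 → 27 → 13 → 26 → 11 → 22 → 3 → 6 → 12 → 24 → 7 → 14 → 28 → 15 → 30 → 19
It first returns after 20 out-shuffles.

20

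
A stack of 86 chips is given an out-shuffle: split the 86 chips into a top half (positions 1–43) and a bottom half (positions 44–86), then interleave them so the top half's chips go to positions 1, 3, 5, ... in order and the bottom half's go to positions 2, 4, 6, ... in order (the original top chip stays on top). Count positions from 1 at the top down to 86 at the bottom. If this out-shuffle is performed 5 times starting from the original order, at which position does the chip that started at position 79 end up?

32

Track the chip's position through each out-shuffle:
79 → 72 → 58 → 30 → 59 → 32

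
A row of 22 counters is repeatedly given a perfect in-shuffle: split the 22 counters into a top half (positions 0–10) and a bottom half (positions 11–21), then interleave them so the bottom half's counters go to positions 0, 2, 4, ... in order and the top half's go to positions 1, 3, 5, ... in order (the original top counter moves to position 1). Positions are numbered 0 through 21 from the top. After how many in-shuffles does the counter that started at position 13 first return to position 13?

Follow position 13 under repeated in-shuffles:
13 → 4 → 9 → 19 → 16 → 10 → 21 → 20 → 18 → 14 → 6 → 13
It first returns after 11 in-shuffles.

11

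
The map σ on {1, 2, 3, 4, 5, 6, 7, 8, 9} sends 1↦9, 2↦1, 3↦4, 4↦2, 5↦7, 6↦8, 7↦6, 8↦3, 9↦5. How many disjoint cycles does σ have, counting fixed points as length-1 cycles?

1

Cycle decomposition: (1 9 5 7 6 8 3 4 2).
1 cycle.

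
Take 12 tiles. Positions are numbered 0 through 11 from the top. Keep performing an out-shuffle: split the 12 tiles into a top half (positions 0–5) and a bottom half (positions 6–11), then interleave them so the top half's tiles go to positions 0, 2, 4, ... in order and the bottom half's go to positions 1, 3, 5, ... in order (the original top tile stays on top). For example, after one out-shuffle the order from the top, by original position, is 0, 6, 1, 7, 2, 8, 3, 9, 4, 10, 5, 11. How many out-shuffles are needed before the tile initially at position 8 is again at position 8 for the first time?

Follow position 8 under repeated out-shuffles:
8 → 5 → 10 → 9 → 7 → 3 → 6 → 1 → 2 → 4 → 8
It first returns after 10 out-shuffles.

10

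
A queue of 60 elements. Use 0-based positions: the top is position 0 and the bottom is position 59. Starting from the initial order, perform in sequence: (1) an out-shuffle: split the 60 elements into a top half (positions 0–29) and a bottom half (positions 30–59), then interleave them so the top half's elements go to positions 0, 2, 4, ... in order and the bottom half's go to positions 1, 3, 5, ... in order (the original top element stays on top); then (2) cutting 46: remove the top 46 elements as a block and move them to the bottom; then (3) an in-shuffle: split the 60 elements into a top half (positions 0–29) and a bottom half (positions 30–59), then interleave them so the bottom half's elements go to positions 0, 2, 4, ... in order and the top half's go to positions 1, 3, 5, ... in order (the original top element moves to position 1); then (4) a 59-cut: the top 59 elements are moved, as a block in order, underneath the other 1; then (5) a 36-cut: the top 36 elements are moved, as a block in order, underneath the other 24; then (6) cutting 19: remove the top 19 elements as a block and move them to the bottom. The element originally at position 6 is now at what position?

59

Track the element from position 6 forward through each operation:
  after op 1 (out-shuffle): 6 → 12
  after op 2 (cut 46): 12 → 26
  after op 3 (in-shuffle): 26 → 53
  after op 4 (cut 59): 53 → 54
  after op 5 (cut 36): 54 → 18
  after op 6 (cut 19): 18 → 59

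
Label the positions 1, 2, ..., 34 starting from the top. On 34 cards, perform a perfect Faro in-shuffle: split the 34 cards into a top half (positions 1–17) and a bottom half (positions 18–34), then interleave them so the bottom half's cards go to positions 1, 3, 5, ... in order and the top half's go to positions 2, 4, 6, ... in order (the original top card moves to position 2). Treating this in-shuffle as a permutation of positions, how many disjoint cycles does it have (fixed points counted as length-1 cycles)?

5

Trace each unvisited position around until it returns:
(1 2 4 8 16 32 ... len 12) (3 6 12 24 13 26 ... len 12) (5 10 20) (7 14 28 21) (15 30 25)
5 cycles in total.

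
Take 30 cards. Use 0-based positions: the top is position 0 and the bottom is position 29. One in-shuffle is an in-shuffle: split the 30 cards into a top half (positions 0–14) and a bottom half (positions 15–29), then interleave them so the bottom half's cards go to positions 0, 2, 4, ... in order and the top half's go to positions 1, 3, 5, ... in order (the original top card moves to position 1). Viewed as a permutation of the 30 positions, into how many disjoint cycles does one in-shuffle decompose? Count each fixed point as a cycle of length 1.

Trace each unvisited position around until it returns:
(0 1 3 7 15) (2 5 11 23 16) (4 9 19 8 17) (6 13 27 24 18) (10 21 12 25 20) (14 29 28 26 22)
6 cycles in total.

6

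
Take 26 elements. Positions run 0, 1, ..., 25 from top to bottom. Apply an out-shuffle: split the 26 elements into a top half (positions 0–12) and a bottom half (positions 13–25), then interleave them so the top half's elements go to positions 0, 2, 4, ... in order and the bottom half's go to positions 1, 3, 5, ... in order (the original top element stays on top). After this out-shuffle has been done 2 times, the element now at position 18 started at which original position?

17

Work backwards from position 18, undoing one out-shuffle at a time:
18 ← 9 ← 17
So the element now at position 18 started at position 17.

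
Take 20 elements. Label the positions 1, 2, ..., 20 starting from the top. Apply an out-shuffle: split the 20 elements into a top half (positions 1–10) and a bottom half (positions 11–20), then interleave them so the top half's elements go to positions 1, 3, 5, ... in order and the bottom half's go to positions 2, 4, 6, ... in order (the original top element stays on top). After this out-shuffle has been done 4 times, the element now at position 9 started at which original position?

11

Work backwards from position 9, undoing one out-shuffle at a time:
9 ← 5 ← 3 ← 2 ← 11
So the element now at position 9 started at position 11.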